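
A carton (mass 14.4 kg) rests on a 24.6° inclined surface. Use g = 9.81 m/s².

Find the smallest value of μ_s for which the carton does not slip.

μ_s,min ≈ 0.458

At the slip threshold m g sin θ = μ_s m g cos θ, so μ_s,min = tan θ.
μ_s,min = tan 24.6° = 0.458.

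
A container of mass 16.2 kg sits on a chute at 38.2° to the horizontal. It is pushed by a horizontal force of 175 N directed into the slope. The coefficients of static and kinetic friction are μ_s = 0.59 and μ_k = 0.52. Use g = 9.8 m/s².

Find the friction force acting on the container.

Normal direction: N = m g cos θ + P sin θ = 233 N.
Along the incline, the net driving force (taking up-slope positive) is P cos θ − m g sin θ = 137.5 − 98.18 = 39.35 N, so equilibrium requires friction f = -39.35 N (down-slope).
Maximum static friction: μ_s N = 0.59 × 233 = 137.5 N.
Since 39.35 N is within the 137.5 N limit, the container stays put and friction is exactly 39.3 N.

f ≈ 39.3 N (down the incline)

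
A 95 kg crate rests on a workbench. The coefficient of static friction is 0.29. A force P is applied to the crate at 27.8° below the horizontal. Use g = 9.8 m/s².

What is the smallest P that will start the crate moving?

N = m g + P sin α (the push presses the crate into the workbench).
At impending slip, P cos α = μ_s N = μ_s (m g + P sin α).
Solving: P (cos α − μ_s sin α) = μ_s m g → P = 0.29×931/(cos 27.8° − 0.29 sin 27.8°) = 270/0.7493 = 360 N.

P ≈ 360 N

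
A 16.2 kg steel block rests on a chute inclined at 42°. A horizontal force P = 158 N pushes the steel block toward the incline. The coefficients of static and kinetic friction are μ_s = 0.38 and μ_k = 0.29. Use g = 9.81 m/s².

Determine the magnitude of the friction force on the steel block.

f ≈ 11.1 N (down the incline)

Normal direction: N = m g cos θ + P sin θ = 223.8 N.
Parallel to the incline: P cos θ − m g sin θ = 117.4 − 106.3 = 11.08 N; the friction needed to balance this is 11.08 N acting down the slope.
The limit of static friction is μ_s N = 85.05 N.
|f_req| = 11.08 ≤ 85.05 N → the steel block is in equilibrium; friction equals the required value.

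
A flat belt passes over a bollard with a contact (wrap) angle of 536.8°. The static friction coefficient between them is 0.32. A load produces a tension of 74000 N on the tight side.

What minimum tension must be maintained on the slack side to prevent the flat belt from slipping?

T_min ≈ 3690 N

Capstan equation at impending slip: T_tight/T_slack = e^{μβ}.
β = 536.8° = 9.369 rad; e^{μβ} = e^{0.32×9.369} = 20.05.
T_slack = T_tight / e^{μβ} = 74000 / 20.05 = 3690 N.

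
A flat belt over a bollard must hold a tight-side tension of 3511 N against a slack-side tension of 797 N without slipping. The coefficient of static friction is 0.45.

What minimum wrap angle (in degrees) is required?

T₂/T₁ = e^{μβ} → β = ln(T₂/T₁)/μ.
β = ln(3511/797)/0.45 = 1.483/0.45 = 3.295 rad.
In degrees: β = 3.295 × 180/π = 189°.

β_min ≈ 189°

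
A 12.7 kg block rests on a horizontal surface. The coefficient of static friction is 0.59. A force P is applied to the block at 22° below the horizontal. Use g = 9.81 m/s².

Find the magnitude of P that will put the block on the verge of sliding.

N = m g + P sin α (the push presses the block into the horizontal surface).
At impending slip, P cos α = μ_s N = μ_s (m g + P sin α).
Solving: P (cos α − μ_s sin α) = μ_s m g → P = 0.59×125/(cos 22° − 0.59 sin 22°) = 73.5/0.7062 = 104 N.

P ≈ 104 N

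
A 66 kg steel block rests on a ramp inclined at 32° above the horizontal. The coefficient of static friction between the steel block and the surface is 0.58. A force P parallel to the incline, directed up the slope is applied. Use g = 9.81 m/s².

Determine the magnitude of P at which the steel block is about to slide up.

At impending motion up the slope, friction acts down-slope at its limit: f = μ_s N.
P is parallel to the surface, so N = m g cos θ = 549 N.
Along the incline: P = m g sin θ + μ_s N = 343 + 0.58×549 = 662 N.

P ≈ 662 N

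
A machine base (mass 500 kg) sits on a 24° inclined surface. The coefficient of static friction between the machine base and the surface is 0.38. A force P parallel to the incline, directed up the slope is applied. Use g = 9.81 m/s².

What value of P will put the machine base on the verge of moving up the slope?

At impending motion up the slope, friction acts down-slope at its limit: f = μ_s N.
P is parallel to the surface, so N = m g cos θ = 4480 N.
Along the incline: P = m g sin θ + μ_s N = 2000 + 0.38×4480 = 3700 N.

P ≈ 3700 N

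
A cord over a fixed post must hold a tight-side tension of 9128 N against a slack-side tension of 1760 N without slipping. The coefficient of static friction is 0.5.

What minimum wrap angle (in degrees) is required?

β_min ≈ 189°

T₂/T₁ = e^{μβ} → β = ln(T₂/T₁)/μ.
β = ln(9128/1760)/0.5 = 1.646/0.5 = 3.292 rad.
In degrees: β = 3.292 × 180/π = 189°.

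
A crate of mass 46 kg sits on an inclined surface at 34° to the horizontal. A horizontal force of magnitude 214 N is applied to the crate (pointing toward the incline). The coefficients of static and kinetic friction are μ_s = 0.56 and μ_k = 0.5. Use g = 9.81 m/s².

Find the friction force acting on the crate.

Normal direction: N = m g cos θ + P sin θ = 493.8 N.
Along the incline, the net driving force (taking up-slope positive) is P cos θ − m g sin θ = 177.4 − 252.3 = -74.93 N, so equilibrium requires friction f = 74.93 N (up-slope).
Maximum static friction: μ_s N = 0.56 × 493.8 = 276.5 N.
Since 74.93 N is within the 276.5 N limit, the crate stays put and friction is exactly 74.9 N.

f ≈ 74.9 N (up the incline)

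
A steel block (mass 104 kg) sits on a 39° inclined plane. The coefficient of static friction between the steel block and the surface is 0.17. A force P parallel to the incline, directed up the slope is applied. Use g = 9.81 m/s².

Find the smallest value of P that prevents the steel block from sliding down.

The steel block tends to slide down (tan θ > μ_s), so at the point of impending slip friction acts up-slope at its limit: f = μ_s N.
P is parallel to the surface, so N = m g cos θ = 793 N.
Along the incline: P + μ_s N = m g sin θ, so P = 642 − 0.17×793 = 507 N.

P_min ≈ 507 N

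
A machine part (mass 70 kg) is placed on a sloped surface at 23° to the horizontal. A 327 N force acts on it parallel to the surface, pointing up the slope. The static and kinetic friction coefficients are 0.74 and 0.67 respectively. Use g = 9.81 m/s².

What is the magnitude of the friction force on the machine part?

f ≈ 58.7 N (down the incline)

The normal reaction is N = m g cos θ = 632.1 N.
The friction needed for equilibrium is m g sin θ − P = 268.3 − 327 = -58.68 N, measured positive up-slope.
The static-friction ceiling is μ_s N = 0.74 × 632.1 = 467.8 N.
Since |-58.68| ≤ 467.8 N, no slip — friction simply equals what equilibrium demands.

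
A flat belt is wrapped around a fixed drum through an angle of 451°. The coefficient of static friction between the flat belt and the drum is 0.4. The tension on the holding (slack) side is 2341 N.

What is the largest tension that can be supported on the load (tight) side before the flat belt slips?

At impending slip the capstan equation gives T₂/T₁ = e^{μβ} with β in radians.
β = 451° × π/180 = 7.871 rad.
e^{μβ} = e^{0.4×7.871} = 23.3.
T₂ = T₁ · e^{μβ} = 2341 × 23.3 = 54600 N.

T_max ≈ 54600 N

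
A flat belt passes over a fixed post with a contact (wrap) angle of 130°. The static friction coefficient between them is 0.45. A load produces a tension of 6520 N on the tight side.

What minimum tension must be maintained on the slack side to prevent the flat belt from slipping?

T_min ≈ 2350 N

Capstan equation at impending slip: T_tight/T_slack = e^{μβ}.
β = 130° = 2.269 rad; e^{μβ} = e^{0.45×2.269} = 2.776.
T_slack = T_tight / e^{μβ} = 6520 / 2.776 = 2350 N.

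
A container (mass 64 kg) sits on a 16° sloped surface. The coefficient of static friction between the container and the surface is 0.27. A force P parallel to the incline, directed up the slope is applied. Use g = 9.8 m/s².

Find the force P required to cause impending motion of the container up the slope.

At impending motion up the slope, friction acts down-slope at its limit: f = μ_s N.
P is parallel to the surface, so N = m g cos θ = 603 N.
Along the incline: P = m g sin θ + μ_s N = 173 + 0.27×603 = 336 N.

P ≈ 336 N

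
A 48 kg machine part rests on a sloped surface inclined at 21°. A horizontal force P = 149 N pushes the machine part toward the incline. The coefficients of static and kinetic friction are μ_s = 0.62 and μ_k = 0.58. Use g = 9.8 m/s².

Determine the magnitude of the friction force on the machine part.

The horizontal push has a component P sin θ into the surface, so N = m g cos θ + P sin θ = 439.2 + 53.4 = 492.6 N.
Parallel to the incline: P cos θ − m g sin θ = 139.1 − 168.6 = -29.47 N; the friction needed to balance this is 29.47 N acting up the slope.
The limit of static friction is μ_s N = 305.4 N.
|f_req| = 29.47 ≤ 305.4 N → the machine part is in equilibrium; friction equals the required value.

f ≈ 29.5 N (up the incline)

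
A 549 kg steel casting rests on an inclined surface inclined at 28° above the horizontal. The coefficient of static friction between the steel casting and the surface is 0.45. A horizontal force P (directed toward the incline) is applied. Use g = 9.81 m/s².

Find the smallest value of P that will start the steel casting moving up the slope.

P ≈ 6950 N

At impending motion up the slope, friction acts down-slope at its limit: f = μ_s N.
Perpendicular to the incline: N = m g cos θ + P sin θ.
Along the incline: P cos θ = m g sin θ + μ_s N = m g sin θ + μ_s (m g cos θ + P sin θ).
Solving, P (cos θ − μ_s sin θ) = m g (sin θ + μ_s cos θ), so P = 549×9.81×(sin 28° + 0.45 cos 28°)/(cos 28° − 0.45 sin 28°) = 5390×0.8668/0.6717 = 6950 N.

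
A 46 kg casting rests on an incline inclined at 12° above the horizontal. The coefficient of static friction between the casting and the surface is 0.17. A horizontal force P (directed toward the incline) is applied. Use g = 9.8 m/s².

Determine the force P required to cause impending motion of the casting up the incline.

P ≈ 179 N

At impending motion up the slope, friction acts down-slope at its limit: f = μ_s N.
Perpendicular to the incline: N = m g cos θ + P sin θ.
Along the incline: P cos θ = m g sin θ + μ_s N = m g sin θ + μ_s (m g cos θ + P sin θ).
Solving, P (cos θ − μ_s sin θ) = m g (sin θ + μ_s cos θ), so P = 46×9.8×(sin 12° + 0.17 cos 12°)/(cos 12° − 0.17 sin 12°) = 451×0.3742/0.9428 = 179 N.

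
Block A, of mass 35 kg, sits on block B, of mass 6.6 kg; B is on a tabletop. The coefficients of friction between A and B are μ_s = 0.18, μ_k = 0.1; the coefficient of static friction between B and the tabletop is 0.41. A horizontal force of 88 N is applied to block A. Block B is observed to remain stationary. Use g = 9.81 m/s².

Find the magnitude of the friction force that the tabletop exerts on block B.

f ≈ 34.3 N

Between the blocks, N₁ = m_A g = 343.4 N.
Maximum static friction on A from B: μ_s N₁ = 0.18×343.4 = 61.8 N.
Since P = 88 N > 61.8 N, A slides on B; the A–B friction is kinetic: f₁ = μ_k N₁ = 0.1×343.4 = 34.3 N.
By Newton's third law B feels 34.3 N forward from A. With B stationary, the floor's static friction on B balances it: f₂ = 34.3 N (well within μ_s(m_A+m_B)g = 167.3 N).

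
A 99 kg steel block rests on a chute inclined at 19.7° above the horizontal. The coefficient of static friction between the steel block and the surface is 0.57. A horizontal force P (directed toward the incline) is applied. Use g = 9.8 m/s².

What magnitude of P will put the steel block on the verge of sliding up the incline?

P ≈ 1130 N

At impending motion up the slope, friction acts down-slope at its limit: f = μ_s N.
Perpendicular to the incline: N = m g cos θ + P sin θ.
Along the incline: P cos θ = m g sin θ + μ_s N = m g sin θ + μ_s (m g cos θ + P sin θ).
Solving, P (cos θ − μ_s sin θ) = m g (sin θ + μ_s cos θ), so P = 99×9.8×(sin 19.7° + 0.57 cos 19.7°)/(cos 19.7° − 0.57 sin 19.7°) = 970×0.8737/0.7493 = 1130 N.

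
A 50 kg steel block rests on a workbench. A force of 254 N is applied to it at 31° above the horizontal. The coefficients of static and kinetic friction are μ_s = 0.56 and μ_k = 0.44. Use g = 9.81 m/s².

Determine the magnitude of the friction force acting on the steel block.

f ≈ 158 N

The vertical component of P reduces the normal force: N = m g − P sin α = 490.5 − 130.8 = 359.7 N.
For equilibrium, f = P cos α = 254×cos 31° = 217.7 N.
The static-friction limit is μ_s N = 201.4 N.
The required friction exceeds μ_s N, so the steel block moves and f = μ_k N = 158 N.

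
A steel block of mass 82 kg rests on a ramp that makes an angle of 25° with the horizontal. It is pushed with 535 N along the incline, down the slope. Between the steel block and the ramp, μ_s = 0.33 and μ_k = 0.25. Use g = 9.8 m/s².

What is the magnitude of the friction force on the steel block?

The normal reaction is N = m g cos θ = 728.3 N.
The friction needed for equilibrium is m g sin θ + P = 339.6 + 535 = 874.6 N, measured positive up-slope.
The static-friction ceiling is μ_s N = 0.33 × 728.3 = 240.3 N.
|874.6| exceeds 240.3 N, so the steel block slips down-slope; friction is kinetic, f = μ_k N = 0.25×728.3 = 182 N.

f ≈ 182 N (up the incline)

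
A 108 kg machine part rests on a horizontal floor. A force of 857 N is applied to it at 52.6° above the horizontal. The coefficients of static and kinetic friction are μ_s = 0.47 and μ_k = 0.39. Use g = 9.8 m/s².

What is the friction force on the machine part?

f ≈ 147 N

The vertical component of P reduces the normal force: N = m g − P sin α = 1058 − 680.8 = 377.6 N.
Horizontally, friction must balance P cos α = 520.5 N.
The static-friction limit is μ_s N = 177.5 N.
The required friction exceeds μ_s N, so the machine part moves and f = μ_k N = 147 N.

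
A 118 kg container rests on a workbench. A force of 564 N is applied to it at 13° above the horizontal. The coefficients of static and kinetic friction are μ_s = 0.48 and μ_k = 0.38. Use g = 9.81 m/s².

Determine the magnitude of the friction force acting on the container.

Vertical equilibrium gives N = m g − P sin α = 1031 N.
The horizontal driving force is P cos α = 549.5 N, so equilibrium needs friction f = 549.5 N.
μ_s N = 0.48 × 1031 = 494.7 N.
549.5 > 494.7 N → the container slides; f = μ_k N = 0.38×1031 = 392 N.

f ≈ 392 N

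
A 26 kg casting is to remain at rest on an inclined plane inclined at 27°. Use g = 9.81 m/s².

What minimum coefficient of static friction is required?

μ_s,min ≈ 0.51

At the slip threshold m g sin θ = μ_s m g cos θ, so μ_s,min = tan θ.
μ_s,min = tan 27° = 0.51.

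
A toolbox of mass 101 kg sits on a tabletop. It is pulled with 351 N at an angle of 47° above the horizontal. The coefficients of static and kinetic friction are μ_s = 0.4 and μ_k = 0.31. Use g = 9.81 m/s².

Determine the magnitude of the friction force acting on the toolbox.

N = m g − P sin α = 990.8 − 351×sin 47° = 734.1 N.
Horizontally, friction must balance P cos α = 239.4 N.
The static-friction limit is μ_s N = 293.6 N.
Since 239.4 N does not exceed the limit, the toolbox stays at rest and f = 239 N.

f ≈ 239 N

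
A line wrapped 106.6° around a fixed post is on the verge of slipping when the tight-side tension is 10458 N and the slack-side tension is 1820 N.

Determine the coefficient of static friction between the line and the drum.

μ ≈ 0.94

T₂/T₁ = e^{μβ} → μ = ln(T₂/T₁)/β.
β = 106.6° = 1.861 rad.
μ = ln(10458/1820)/1.861 = ln(5.746)/1.861 = 0.94.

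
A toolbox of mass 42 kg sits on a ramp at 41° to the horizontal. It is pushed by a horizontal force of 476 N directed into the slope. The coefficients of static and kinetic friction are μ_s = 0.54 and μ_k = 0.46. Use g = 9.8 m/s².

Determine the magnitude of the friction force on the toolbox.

Resolve perpendicular to the incline: N = m g cos θ + P sin θ = 42×9.8×cos 41° + 476×sin 41° = 622.9 N.
Along the incline, the net driving force (taking up-slope positive) is P cos θ − m g sin θ = 359.2 − 270 = 89.21 N, so equilibrium requires friction f = -89.21 N (down-slope).
The limit of static friction is μ_s N = 336.4 N.
Since 89.21 N is within the 336.4 N limit, the toolbox stays put and friction is exactly 89.2 N.

f ≈ 89.2 N (down the incline)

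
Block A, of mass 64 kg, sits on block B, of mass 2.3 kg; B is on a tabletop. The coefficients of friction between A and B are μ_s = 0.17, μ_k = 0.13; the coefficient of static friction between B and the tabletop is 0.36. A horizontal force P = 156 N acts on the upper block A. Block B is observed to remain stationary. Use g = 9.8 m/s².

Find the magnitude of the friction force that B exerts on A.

f ≈ 81.5 N

Between the blocks, N₁ = m_A g = 627.2 N.
So the A–B interface can sustain at most μ_s N₁ = 106.6 N of static friction.
P = 156 N exceeds that limit, so A slips over B and the interface friction becomes kinetic: f₁ = μ_k N₁ = 0.13×627.2 = 81.5 N.
B experiences an equal 81.5 N forward from A (third law). B is in equilibrium, so the floor supplies f₂ = 81.5 N of static friction (limit μ_s(m_A+m_B)g = 233.9 N, not exceeded).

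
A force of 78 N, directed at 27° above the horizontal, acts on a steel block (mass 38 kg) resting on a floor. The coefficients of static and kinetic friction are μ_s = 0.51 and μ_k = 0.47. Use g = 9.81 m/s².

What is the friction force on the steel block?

The vertical component of P reduces the normal force: N = m g − P sin α = 372.8 − 35.41 = 337.4 N.
Horizontally, friction must balance P cos α = 69.5 N.
The static-friction limit is μ_s N = 172.1 N.
69.5 ≤ 172.1 N → static; friction equals the required 69.5 N.

f ≈ 69.5 N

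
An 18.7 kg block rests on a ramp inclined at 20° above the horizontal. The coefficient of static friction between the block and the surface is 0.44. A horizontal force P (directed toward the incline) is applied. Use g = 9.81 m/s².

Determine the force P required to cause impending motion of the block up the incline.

At impending motion up the slope, friction acts down-slope at its limit: f = μ_s N.
Perpendicular to the incline: N = m g cos θ + P sin θ.
Along the incline: P cos θ = m g sin θ + μ_s N = m g sin θ + μ_s (m g cos θ + P sin θ).
Solving, P (cos θ − μ_s sin θ) = m g (sin θ + μ_s cos θ), so P = 18.7×9.81×(sin 20° + 0.44 cos 20°)/(cos 20° − 0.44 sin 20°) = 183×0.7555/0.7892 = 176 N.

P ≈ 176 N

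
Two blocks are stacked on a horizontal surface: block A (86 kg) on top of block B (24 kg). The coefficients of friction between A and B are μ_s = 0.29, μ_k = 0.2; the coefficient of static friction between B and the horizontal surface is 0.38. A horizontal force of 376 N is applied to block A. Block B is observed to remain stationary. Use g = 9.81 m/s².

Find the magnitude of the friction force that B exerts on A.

Normal force at the A–B interface: N₁ = m_A g = 843.7 N.
Maximum static friction on A from B: μ_s N₁ = 0.29×843.7 = 244.7 N.
P = 376 N exceeds that limit, so A slips over B and the interface friction becomes kinetic: f₁ = μ_k N₁ = 0.2×843.7 = 169 N.
B experiences an equal 169 N forward from A (third law). B is in equilibrium, so the floor supplies f₂ = 169 N of static friction (limit μ_s(m_A+m_B)g = 410.1 N, not exceeded).

f ≈ 169 N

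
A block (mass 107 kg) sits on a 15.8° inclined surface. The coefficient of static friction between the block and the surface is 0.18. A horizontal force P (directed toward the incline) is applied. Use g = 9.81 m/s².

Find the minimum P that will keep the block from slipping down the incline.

P_min ≈ 103 N

The block tends to slide down (tan θ > μ_s), so at the point of impending slip friction acts up-slope at its limit: f = μ_s N.
Perpendicular to the incline: N = m g cos θ + P sin θ.
Along the incline: P cos θ + μ_s N = m g sin θ, i.e. P cos θ + μ_s (m g cos θ + P sin θ) = m g sin θ.
Solving, P (cos θ + μ_s sin θ) = m g (sin θ − μ_s cos θ), so P = 1050×0.09908/1.011 = 103 N.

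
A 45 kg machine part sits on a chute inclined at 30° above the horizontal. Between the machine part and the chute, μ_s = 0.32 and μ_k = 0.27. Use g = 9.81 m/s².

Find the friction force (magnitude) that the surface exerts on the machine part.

f ≈ 103 N (up the incline)

Normal force: N = m g cos θ = 45 × 9.81 × cos 30° = 382.3 N.
Along the slope the weight component is m g sin θ = 220.7 N; friction must supply exactly this, acting up-slope.
The static-friction ceiling is μ_s N = 0.32 × 382.3 = 122.3 N.
Since |220.7| > 122.3 N, static friction cannot hold it; the machine part slides down the incline and kinetic friction applies: f = μ_k N = 0.27 × 382.3 = 103 N.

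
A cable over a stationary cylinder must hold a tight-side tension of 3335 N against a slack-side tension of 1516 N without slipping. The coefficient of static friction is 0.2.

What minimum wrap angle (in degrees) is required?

β_min ≈ 226°

T₂/T₁ = e^{μβ} → β = ln(T₂/T₁)/μ.
β = ln(3335/1516)/0.2 = 0.7884/0.2 = 3.942 rad.
In degrees: β = 3.942 × 180/π = 226°.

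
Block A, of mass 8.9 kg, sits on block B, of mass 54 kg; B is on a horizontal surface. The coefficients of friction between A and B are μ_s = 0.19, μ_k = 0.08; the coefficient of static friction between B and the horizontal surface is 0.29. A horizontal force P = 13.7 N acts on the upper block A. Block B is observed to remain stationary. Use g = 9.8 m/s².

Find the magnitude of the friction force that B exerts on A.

f ≈ 13.7 N

Between the blocks, N₁ = m_A g = 87.22 N.
Maximum static friction on A from B: μ_s N₁ = 0.19×87.22 = 16.57 N.
P = 13.7 N is within that limit, so A and B move together (both at rest); the A–B friction is simply f₁ = P = 13.7 N.
By Newton's third law B feels 13.7 N forward from A. With B stationary, the floor's static friction on B balances it: f₂ = 13.7 N (well within μ_s(m_A+m_B)g = 178.8 N).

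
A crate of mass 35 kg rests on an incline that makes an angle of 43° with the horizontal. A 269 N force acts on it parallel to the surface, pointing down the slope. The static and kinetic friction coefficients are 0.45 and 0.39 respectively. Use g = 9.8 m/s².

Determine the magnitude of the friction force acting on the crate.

The normal reaction is N = m g cos θ = 250.9 N.
Parallel to the incline, ΣF = 0 gives f = m g sin θ + P = 233.9 + 269 = 502.9 N (up-slope positive).
Static friction can supply at most μ_s N = 112.9 N.
Since |502.9| > 112.9 N, static friction cannot hold it; the crate slides down the incline and kinetic friction applies: f = μ_k N = 0.39 × 250.9 = 97.8 N.

f ≈ 97.8 N (up the incline)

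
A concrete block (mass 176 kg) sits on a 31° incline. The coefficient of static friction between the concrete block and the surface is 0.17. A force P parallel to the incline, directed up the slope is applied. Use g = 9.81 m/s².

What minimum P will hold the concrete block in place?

The concrete block tends to slide down (tan θ > μ_s), so at the point of impending slip friction acts up-slope at its limit: f = μ_s N.
P is parallel to the surface, so N = m g cos θ = 1480 N.
Along the incline: P + μ_s N = m g sin θ, so P = 889 − 0.17×1480 = 638 N.

P_min ≈ 638 N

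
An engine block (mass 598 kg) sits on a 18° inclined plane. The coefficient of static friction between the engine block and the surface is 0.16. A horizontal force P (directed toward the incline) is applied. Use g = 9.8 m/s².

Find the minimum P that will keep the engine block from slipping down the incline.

The engine block tends to slide down (tan θ > μ_s), so at the point of impending slip friction acts up-slope at its limit: f = μ_s N.
Perpendicular to the incline: N = m g cos θ + P sin θ.
Along the incline: P cos θ + μ_s N = m g sin θ, i.e. P cos θ + μ_s (m g cos θ + P sin θ) = m g sin θ.
Solving, P (cos θ + μ_s sin θ) = m g (sin θ − μ_s cos θ), so P = 5860×0.1568/1 = 919 N.

P_min ≈ 919 N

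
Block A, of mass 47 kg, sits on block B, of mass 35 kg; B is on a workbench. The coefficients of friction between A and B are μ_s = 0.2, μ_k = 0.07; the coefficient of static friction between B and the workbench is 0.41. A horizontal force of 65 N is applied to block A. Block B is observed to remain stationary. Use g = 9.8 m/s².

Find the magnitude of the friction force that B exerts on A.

Between the blocks, N₁ = m_A g = 460.6 N.
So the A–B interface can sustain at most μ_s N₁ = 92.12 N of static friction.
P = 65 N is within that limit, so A and B move together (both at rest); the A–B friction is simply f₁ = P = 65 N.
B experiences an equal 65 N forward from A (third law). B is in equilibrium, so the floor supplies f₂ = 65 N of static friction (limit μ_s(m_A+m_B)g = 329.5 N, not exceeded).

f ≈ 65 N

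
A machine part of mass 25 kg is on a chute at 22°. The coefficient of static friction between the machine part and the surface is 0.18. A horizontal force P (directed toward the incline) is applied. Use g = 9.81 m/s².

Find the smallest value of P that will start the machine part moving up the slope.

P ≈ 154 N

At impending motion up the slope, friction acts down-slope at its limit: f = μ_s N.
Perpendicular to the incline: N = m g cos θ + P sin θ.
Along the incline: P cos θ = m g sin θ + μ_s N = m g sin θ + μ_s (m g cos θ + P sin θ).
Solving, P (cos θ − μ_s sin θ) = m g (sin θ + μ_s cos θ), so P = 25×9.81×(sin 22° + 0.18 cos 22°)/(cos 22° − 0.18 sin 22°) = 245×0.5415/0.8598 = 154 N.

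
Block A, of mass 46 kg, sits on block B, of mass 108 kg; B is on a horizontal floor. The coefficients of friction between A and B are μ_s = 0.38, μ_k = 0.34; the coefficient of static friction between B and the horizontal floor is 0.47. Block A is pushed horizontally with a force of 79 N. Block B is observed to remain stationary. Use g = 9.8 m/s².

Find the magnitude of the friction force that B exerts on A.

f ≈ 79 N

The normal force B exerts on A is simply A's weight, N₁ = 450.8 N.
Maximum static friction on A from B: μ_s N₁ = 0.38×450.8 = 171.3 N.
Since P = 79 N ≤ 171.3 N, A does not slip on B; friction on A equals P = 79 N.
By Newton's third law B feels 79 N forward from A. With B stationary, the floor's static friction on B balances it: f₂ = 79 N (well within μ_s(m_A+m_B)g = 709.3 N).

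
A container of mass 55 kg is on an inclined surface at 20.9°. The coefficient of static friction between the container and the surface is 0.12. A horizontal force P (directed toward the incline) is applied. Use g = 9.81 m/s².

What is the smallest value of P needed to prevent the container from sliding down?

P_min ≈ 135 N

The container tends to slide down (tan θ > μ_s), so at the point of impending slip friction acts up-slope at its limit: f = μ_s N.
Perpendicular to the incline: N = m g cos θ + P sin θ.
Along the incline: P cos θ + μ_s N = m g sin θ, i.e. P cos θ + μ_s (m g cos θ + P sin θ) = m g sin θ.
Solving, P (cos θ + μ_s sin θ) = m g (sin θ − μ_s cos θ), so P = 540×0.2446/0.977 = 135 N.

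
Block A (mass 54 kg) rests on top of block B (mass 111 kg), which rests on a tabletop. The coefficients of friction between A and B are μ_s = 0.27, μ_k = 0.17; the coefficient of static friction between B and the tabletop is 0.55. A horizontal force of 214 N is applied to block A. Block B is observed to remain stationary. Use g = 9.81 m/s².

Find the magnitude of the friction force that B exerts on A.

Normal force at the A–B interface: N₁ = m_A g = 529.7 N.
Maximum static friction on A from B: μ_s N₁ = 0.27×529.7 = 143 N.
P = 214 N exceeds that limit, so A slips over B and the interface friction becomes kinetic: f₁ = μ_k N₁ = 0.17×529.7 = 90.1 N.
By Newton's third law B feels 90.1 N forward from A. With B stationary, the floor's static friction on B balances it: f₂ = 90.1 N (well within μ_s(m_A+m_B)g = 890.3 N).

f ≈ 90.1 N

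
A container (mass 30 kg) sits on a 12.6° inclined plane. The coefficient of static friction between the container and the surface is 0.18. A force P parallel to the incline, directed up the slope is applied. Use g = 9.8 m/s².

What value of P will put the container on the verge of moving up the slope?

At impending motion up the slope, friction acts down-slope at its limit: f = μ_s N.
P is parallel to the surface, so N = m g cos θ = 287 N.
Along the incline: P = m g sin θ + μ_s N = 64.1 + 0.18×287 = 116 N.

P ≈ 116 N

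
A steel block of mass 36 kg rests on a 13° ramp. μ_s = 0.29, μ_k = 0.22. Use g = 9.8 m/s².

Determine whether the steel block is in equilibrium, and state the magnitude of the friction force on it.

f ≈ 79.4 N

N = m g cos θ = 344 N.
Down-slope weight component: m g sin θ = 79.4 N.
μ_s N = 99.7 N.
79.4 ≤ 99.7 N, so it stays put; friction = 79.4 N.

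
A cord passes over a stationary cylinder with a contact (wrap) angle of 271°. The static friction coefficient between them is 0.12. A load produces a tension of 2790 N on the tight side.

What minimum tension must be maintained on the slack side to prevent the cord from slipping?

T_min ≈ 1580 N

Capstan equation at impending slip: T_tight/T_slack = e^{μβ}.
β = 271° = 4.73 rad; e^{μβ} = e^{0.12×4.73} = 1.764.
T_slack = T_tight / e^{μβ} = 2790 / 1.764 = 1580 N.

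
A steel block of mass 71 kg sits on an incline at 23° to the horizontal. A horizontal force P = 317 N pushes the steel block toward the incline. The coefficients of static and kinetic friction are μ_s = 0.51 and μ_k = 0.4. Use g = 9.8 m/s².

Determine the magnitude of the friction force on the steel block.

Resolve perpendicular to the incline: N = m g cos θ + P sin θ = 71×9.8×cos 23° + 317×sin 23° = 764.3 N.
Parallel to the incline: P cos θ − m g sin θ = 291.8 − 271.9 = 19.93 N; the friction needed to balance this is 19.93 N acting down the slope.
Maximum static friction: μ_s N = 0.51 × 764.3 = 389.8 N.
|f_req| = 19.93 ≤ 389.8 N → the steel block is in equilibrium; friction equals the required value.

f ≈ 19.9 N (down the incline)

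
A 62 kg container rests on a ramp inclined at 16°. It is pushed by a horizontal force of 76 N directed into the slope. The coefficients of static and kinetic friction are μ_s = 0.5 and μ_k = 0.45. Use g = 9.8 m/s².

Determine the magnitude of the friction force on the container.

Resolve perpendicular to the incline: N = m g cos θ + P sin θ = 62×9.8×cos 16° + 76×sin 16° = 605 N.
Parallel to the incline: P cos θ − m g sin θ = 73.06 − 167.5 = -94.42 N; the friction needed to balance this is 94.42 N acting up the slope.
The limit of static friction is μ_s N = 302.5 N.
|f_req| = 94.42 ≤ 302.5 N → the container is in equilibrium; friction equals the required value.

f ≈ 94.4 N (up the incline)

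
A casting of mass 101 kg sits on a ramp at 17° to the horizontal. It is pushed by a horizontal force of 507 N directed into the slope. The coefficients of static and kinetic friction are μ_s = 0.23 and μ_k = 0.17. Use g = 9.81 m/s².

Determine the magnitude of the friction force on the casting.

f ≈ 195 N (down the incline)

The horizontal push has a component P sin θ into the surface, so N = m g cos θ + P sin θ = 947.5 + 148.2 = 1096 N.
Parallel to the incline: P cos θ − m g sin θ = 484.8 − 289.7 = 195.2 N; the friction needed to balance this is 195.2 N acting down the slope.
The limit of static friction is μ_s N = 252 N.
|f_req| = 195.2 ≤ 252 N → the casting is in equilibrium; friction equals the required value.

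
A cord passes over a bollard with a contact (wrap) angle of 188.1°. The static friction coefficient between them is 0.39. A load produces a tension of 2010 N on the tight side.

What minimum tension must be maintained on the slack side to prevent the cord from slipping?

Capstan equation at impending slip: T_tight/T_slack = e^{μβ}.
β = 188.1° = 3.283 rad; e^{μβ} = e^{0.39×3.283} = 3.598.
T_slack = T_tight / e^{μβ} = 2010 / 3.598 = 559 N.

T_min ≈ 559 N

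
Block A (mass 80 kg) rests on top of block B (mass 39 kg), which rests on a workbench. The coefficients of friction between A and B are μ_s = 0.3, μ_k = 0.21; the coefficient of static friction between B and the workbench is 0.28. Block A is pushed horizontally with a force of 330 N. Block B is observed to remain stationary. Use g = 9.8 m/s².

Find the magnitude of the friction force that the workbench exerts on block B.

Normal force at the A–B interface: N₁ = m_A g = 784 N.
So the A–B interface can sustain at most μ_s N₁ = 235.2 N of static friction.
P = 330 N exceeds that limit, so A slips over B and the interface friction becomes kinetic: f₁ = μ_k N₁ = 0.21×784 = 165 N.
By Newton's third law B feels 165 N forward from A. With B stationary, the floor's static friction on B balances it: f₂ = 165 N (well within μ_s(m_A+m_B)g = 326.5 N).

f ≈ 165 N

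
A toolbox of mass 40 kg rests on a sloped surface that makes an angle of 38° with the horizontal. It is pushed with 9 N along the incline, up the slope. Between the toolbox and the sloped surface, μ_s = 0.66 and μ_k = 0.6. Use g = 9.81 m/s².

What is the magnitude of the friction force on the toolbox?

f ≈ 186 N (up the incline)

Normal force: N = m g cos θ = 40 × 9.81 × cos 38° = 309.2 N.
Parallel to the incline, ΣF = 0 gives f = m g sin θ − P = 241.6 − 9 = 232.6 N (up-slope positive).
Static friction can supply at most μ_s N = 204.1 N.
Since |232.6| > 204.1 N, static friction cannot hold it; the toolbox slides down the incline and kinetic friction applies: f = μ_k N = 0.6 × 309.2 = 186 N.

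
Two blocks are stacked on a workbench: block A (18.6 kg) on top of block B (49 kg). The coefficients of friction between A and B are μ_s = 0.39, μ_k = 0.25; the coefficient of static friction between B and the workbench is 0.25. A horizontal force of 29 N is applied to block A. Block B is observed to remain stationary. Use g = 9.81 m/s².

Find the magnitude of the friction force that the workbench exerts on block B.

Normal force at the A–B interface: N₁ = m_A g = 182.5 N.
Maximum static friction on A from B: μ_s N₁ = 0.39×182.5 = 71.16 N.
Since P = 29 N ≤ 71.16 N, A does not slip on B; friction on A equals P = 29 N.
By Newton's third law B feels 29 N forward from A. With B stationary, the floor's static friction on B balances it: f₂ = 29 N (well within μ_s(m_A+m_B)g = 165.8 N).

f ≈ 29 N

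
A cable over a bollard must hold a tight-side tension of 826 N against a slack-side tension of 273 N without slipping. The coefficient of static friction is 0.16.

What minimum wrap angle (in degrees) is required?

β_min ≈ 396°

T₂/T₁ = e^{μβ} → β = ln(T₂/T₁)/μ.
β = ln(826/273)/0.16 = 1.107/0.16 = 6.92 rad.
In degrees: β = 6.92 × 180/π = 396°.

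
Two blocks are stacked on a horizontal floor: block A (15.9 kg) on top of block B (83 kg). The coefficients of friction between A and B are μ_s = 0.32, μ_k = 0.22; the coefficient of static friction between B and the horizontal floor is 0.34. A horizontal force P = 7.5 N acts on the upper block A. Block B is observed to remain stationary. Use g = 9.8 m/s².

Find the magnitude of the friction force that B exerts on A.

f ≈ 7.5 N

Normal force at the A–B interface: N₁ = m_A g = 155.8 N.
So the A–B interface can sustain at most μ_s N₁ = 49.86 N of static friction.
P = 7.5 N is within that limit, so A and B move together (both at rest); the A–B friction is simply f₁ = P = 7.5 N.
By Newton's third law B feels 7.5 N forward from A. With B stationary, the floor's static friction on B balances it: f₂ = 7.5 N (well within μ_s(m_A+m_B)g = 329.5 N).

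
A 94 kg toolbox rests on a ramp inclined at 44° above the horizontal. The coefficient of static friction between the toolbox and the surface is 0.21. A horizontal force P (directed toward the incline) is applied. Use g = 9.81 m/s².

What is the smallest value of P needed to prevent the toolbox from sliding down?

The toolbox tends to slide down (tan θ > μ_s), so at the point of impending slip friction acts up-slope at its limit: f = μ_s N.
Perpendicular to the incline: N = m g cos θ + P sin θ.
Along the incline: P cos θ + μ_s N = m g sin θ, i.e. P cos θ + μ_s (m g cos θ + P sin θ) = m g sin θ.
Solving, P (cos θ + μ_s sin θ) = m g (sin θ − μ_s cos θ), so P = 922×0.5436/0.8652 = 579 N.

P_min ≈ 579 N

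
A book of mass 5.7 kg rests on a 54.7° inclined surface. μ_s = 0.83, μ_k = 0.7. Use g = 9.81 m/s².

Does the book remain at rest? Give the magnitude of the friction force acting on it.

f ≈ 22.6 N

N = m g cos θ = 32.3 N.
Down-slope weight component: m g sin θ = 45.6 N.
μ_s N = 26.8 N.
45.6 > 26.8 N, so it slides; kinetic friction f = μ_k N = 0.7×32.3 = 22.6 N.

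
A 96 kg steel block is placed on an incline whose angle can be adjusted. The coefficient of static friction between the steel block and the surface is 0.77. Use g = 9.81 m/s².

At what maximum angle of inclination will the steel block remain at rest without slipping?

At the slip threshold, m g sin θ = μ_s · m g cos θ, so tan θ = μ_s.
θ_max = arctan(0.77) = 37.6°.

θ_max ≈ 37.6°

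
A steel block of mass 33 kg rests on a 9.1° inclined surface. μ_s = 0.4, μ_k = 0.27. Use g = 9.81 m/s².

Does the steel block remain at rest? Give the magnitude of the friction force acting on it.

N = m g cos θ = 320 N.
Down-slope weight component: m g sin θ = 51.2 N.
μ_s N = 128 N.
51.2 ≤ 128 N, so it stays put; friction = 51.2 N.

f ≈ 51.2 N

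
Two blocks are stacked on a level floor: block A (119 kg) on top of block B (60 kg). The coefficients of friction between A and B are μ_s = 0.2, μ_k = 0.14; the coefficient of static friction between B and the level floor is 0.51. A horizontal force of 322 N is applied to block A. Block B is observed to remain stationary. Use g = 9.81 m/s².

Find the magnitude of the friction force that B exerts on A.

Between the blocks, N₁ = m_A g = 1167 N.
Maximum static friction on A from B: μ_s N₁ = 0.2×1167 = 233.5 N.
P = 322 N exceeds that limit, so A slips over B and the interface friction becomes kinetic: f₁ = μ_k N₁ = 0.14×1167 = 163 N.
B experiences an equal 163 N forward from A (third law). B is in equilibrium, so the floor supplies f₂ = 163 N of static friction (limit μ_s(m_A+m_B)g = 895.6 N, not exceeded).

f ≈ 163 N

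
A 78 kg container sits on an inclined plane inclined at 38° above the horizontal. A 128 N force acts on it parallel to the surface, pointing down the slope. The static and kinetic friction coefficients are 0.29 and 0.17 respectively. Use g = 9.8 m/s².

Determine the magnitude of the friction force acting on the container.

Normal force: N = m g cos θ = 78 × 9.8 × cos 38° = 602.4 N.
Parallel to the incline, ΣF = 0 gives f = m g sin θ + P = 470.6 + 128 = 598.6 N (up-slope positive).
The static-friction ceiling is μ_s N = 0.29 × 602.4 = 174.7 N.
|598.6| exceeds 174.7 N, so the container slips down-slope; friction is kinetic, f = μ_k N = 0.17×602.4 = 102 N.

f ≈ 102 N (up the incline)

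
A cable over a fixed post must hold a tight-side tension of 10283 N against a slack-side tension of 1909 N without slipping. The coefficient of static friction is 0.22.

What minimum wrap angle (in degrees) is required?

T₂/T₁ = e^{μβ} → β = ln(T₂/T₁)/μ.
β = ln(10283/1909)/0.22 = 1.684/0.22 = 7.654 rad.
In degrees: β = 7.654 × 180/π = 439°.

β_min ≈ 439°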